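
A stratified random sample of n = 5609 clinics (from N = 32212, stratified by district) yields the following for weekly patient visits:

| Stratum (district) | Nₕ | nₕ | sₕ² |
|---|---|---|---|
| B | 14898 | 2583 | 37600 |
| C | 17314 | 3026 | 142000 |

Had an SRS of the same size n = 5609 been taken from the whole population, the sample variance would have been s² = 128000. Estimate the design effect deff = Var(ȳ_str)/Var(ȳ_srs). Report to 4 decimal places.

Var(ȳ_str) = Σ Wₕ²(1−fₕ)sₕ²/nₕ with Wₕ = Nₕ/32212:
  B: (14898/32212)²·(1−2583/14898)·37600/2583 = 2.5738927
  C: (17314/32212)²·(1−3026/17314)·142000/3026 = 11.188011
  → Var(ȳ_str) = 13.761904.
Var(ȳ_srs) = (1 − 5609/32212)·128000/5609 = 18.846793.
deff = 13.761904 / 18.846793 = 0.7302.

0.7302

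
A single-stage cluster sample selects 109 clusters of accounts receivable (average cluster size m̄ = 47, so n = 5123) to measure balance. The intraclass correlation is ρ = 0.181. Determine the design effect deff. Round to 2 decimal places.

deff = 1 + (47 − 1)·0.181 = 1 + 8.326 = 9.326.

9.33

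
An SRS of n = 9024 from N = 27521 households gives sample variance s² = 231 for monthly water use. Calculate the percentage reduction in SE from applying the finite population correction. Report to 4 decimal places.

f = n/N = 9024/27521 = 0.32789506.
SE_no-fpc = √(s²/n) = 0.15999501; SE_fpc = √((1−f)s²/n) = 0.13116712.
Ratio = √(1−f) = 0.81982006. Reduction = 100·(1 − 0.81982006) = 18.0180%.

18.0180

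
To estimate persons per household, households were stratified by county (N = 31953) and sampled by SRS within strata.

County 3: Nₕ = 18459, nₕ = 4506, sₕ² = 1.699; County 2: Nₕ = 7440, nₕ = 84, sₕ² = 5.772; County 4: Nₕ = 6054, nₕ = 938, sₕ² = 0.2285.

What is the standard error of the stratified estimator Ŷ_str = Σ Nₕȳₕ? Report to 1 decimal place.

Var(Ŷ_str) = Σₕ Nₕ²(1 − fₕ)sₕ²/nₕ.
County 3: 18459²·(1 − 4506/18459)·1.699/4506 = 97113.131.
County 2: 7440²·(1 − 84/7440)·5.772/84 = 3.7606394 × 10^6.
County 4: 6054²·(1 − 938/6054)·0.2285/938 = 7544.9492.
Sum = 3.8652975 × 10^6.
SE = √(3.8652975 × 10^6) = 1966.0.

1966.0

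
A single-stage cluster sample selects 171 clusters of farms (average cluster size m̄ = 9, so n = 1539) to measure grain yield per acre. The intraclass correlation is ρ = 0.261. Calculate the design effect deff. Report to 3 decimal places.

deff = 1 + (9 − 1)·0.261 = 1 + 2.088 = 3.088.

3.088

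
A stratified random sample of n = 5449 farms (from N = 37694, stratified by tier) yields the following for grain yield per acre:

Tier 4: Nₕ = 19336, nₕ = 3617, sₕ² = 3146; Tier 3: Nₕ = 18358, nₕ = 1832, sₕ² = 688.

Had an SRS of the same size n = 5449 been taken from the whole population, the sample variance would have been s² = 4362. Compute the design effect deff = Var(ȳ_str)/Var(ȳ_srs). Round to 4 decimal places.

0.3888

Var(ȳ_str) = Σ Wₕ²(1−fₕ)sₕ²/nₕ with Wₕ = Nₕ/37694:
  Tier 4: (19336/37694)²·(1−3617/19336)·3146/3617 = 0.18606184
  Tier 3: (18358/37694)²·(1−1832/18358)·688/1832 = 0.080188415
  → Var(ȳ_str) = 0.26625026.
Var(ȳ_srs) = (1 − 5449/37694)·4362/5449 = 0.68479252.
deff = 0.26625026 / 0.68479252 = 0.3888.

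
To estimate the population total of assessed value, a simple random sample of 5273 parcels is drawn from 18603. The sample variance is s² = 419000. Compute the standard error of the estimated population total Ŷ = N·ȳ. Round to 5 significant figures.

Var(Ŷ) = N²·Var(ȳ) = N²·(1 − n/N)·s²/n.
f = 5273/18603 = 0.28344891; Var(ȳ) = 0.71655109·419000/5273 = 56.938158.
Var(Ŷ) = 18603² · 56.938158 = 1.970468 × 10^10.
SE(Ŷ) = √(1.970468 × 10^10) = 140370.

140370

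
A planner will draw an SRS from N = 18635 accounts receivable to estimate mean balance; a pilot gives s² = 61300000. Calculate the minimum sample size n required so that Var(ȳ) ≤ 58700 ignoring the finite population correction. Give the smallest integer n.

Without fpc, n₀ = s²/D = 61300000/58700 = 1044.2930.
Rounding up, n = 1045.

1045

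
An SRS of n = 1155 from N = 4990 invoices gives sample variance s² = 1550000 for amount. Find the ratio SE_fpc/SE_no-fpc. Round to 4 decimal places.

0.8767

f = n/N = 1155/4990 = 0.23146293.
SE_no-fpc = √(s²/n) = 36.6332; SE_fpc = √((1−f)s²/n) = 32.114951.
Ratio = √(1−f) = 0.87666246.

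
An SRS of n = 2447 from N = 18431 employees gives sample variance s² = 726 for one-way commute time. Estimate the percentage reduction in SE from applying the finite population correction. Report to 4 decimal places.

6.8746

f = n/N = 2447/18431 = 0.13276545.
SE_no-fpc = √(s²/n) = 0.54469241; SE_fpc = √((1−f)s²/n) = 0.50724715.
Ratio = √(1−f) = 0.93125429. Reduction = 100·(1 − 0.93125429) = 6.8746%.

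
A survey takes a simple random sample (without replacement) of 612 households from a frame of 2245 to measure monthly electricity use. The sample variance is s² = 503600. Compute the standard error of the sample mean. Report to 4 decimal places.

24.4654

Under SRS without replacement, Var(ȳ) = (1 − f)·s²/n with f = n/N = 612/2245 = 0.27260579.
Var(ȳ) = (1 − 0.27260579)·503600/612 = 0.72739421·822.87582 = 598.5551.
SE(ȳ) = √(598.5551) = 24.4654.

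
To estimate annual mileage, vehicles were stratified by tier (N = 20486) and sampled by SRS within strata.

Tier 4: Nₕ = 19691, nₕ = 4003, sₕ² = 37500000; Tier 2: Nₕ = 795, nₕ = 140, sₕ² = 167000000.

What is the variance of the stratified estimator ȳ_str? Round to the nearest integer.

Var(ȳ_str) = Σₕ Wₕ²(1 − fₕ)sₕ²/nₕ with Wₕ = Nₕ/N, N = 20486.
Tier 4: Wₕ = 0.96119301; term = 0.96119301²·(1 − 0.20329084)·37500000/4003 = 6895.5148.
Tier 2: Wₕ = 0.03880699; term = 0.03880699²·(1 − 0.17610063)·167000000/140 = 1480.0709.
Sum = 8375.5857.

8376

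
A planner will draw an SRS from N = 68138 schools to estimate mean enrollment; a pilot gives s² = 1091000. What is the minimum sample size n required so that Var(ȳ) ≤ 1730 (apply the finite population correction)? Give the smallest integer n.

625

Without fpc, n₀ = s²/D = 1091000/1730 = 630.6358.
With fpc, (1 − n/N)·s²/n ≤ D requires n ≥ n₀/(1 + n₀/N) = 630.6358/(1 + 630.6358/68138) = 624.8526.
Rounding up, n = 625.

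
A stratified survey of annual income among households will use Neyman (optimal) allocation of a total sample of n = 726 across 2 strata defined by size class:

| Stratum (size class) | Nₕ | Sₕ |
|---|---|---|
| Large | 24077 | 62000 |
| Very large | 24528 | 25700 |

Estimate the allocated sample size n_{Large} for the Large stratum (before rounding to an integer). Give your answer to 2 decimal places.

510.45

Neyman allocation: nₕ = n·NₕSₕ / Σⱼ NⱼSⱼ.
Σ NⱼSⱼ = 24077·62000 + 24528·25700 = 2.1231436 × 10^9.
n_{Large} = 726·24077·62000 / (2.1231436 × 10^9) = 510.45.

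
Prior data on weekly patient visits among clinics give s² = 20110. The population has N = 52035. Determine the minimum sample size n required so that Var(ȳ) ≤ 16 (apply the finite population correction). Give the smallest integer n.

Without fpc, n₀ = s²/D = 20110/16 = 1256.8750.
With fpc, (1 − n/N)·s²/n ≤ D requires n ≥ n₀/(1 + n₀/N) = 1256.8750/(1 + 1256.8750/52035) = 1227.2319.
Rounding up, n = 1228.

1228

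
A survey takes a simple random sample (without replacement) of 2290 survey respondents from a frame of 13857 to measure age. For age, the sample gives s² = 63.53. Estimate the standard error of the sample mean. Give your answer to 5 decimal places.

0.15218

Under SRS without replacement, Var(ȳ) = (1 − f)·s²/n with f = n/N = 2290/13857 = 0.16525944.
Var(ȳ) = (1 − 0.16525944)·63.53/2290 = 0.83474056·0.027742358 = 0.023157672.
SE(ȳ) = √(0.023157672) = 0.15218.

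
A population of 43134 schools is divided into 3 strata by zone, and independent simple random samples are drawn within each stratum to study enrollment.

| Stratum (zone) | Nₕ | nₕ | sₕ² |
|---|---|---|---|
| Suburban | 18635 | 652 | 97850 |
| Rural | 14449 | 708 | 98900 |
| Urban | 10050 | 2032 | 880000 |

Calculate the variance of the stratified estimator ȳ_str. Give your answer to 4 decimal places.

Var(ȳ_str) = Σₕ Wₕ²(1 − fₕ)sₕ²/nₕ with Wₕ = Nₕ/N, N = 43134.
Suburban: Wₕ = 0.43202578; term = 0.43202578²·(1 − 0.03498793)·97850/652 = 27.031199.
Rural: Wₕ = 0.33497937; term = 0.33497937²·(1 − 0.04899993)·98900/708 = 14.906638.
Urban: Wₕ = 0.23299485; term = 0.23299485²·(1 − 0.20218905)·880000/2032 = 18.756492.
Sum = 60.694329.

60.6943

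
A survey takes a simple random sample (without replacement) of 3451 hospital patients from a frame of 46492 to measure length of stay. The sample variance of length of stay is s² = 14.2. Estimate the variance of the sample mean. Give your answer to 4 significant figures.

0.003809

Under SRS without replacement, Var(ȳ) = (1 − f)·s²/n with f = n/N = 3451/46492 = 0.07422782.
Var(ȳ) = (1 − 0.07422782)·14.2/3451 = 0.92577218·0.0041147493 = 0.0038093205.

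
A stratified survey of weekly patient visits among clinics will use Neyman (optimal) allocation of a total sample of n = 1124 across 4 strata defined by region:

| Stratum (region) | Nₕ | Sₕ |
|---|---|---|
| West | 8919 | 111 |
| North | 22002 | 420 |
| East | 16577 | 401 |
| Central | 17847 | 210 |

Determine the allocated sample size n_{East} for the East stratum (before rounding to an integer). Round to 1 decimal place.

Neyman allocation: nₕ = n·NₕSₕ / Σⱼ NⱼSⱼ.
Σ NⱼSⱼ = 8919·111 + 22002·420 + 16577·401 + 17847·210 = 2.0626096 × 10^7.
n_{East} = 1124·16577·401 / (2.0626096 × 10^7) = 362.2.

362.2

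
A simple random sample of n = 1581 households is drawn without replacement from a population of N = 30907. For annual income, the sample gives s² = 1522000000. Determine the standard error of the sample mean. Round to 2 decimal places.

955.74

Under SRS without replacement, Var(ȳ) = (1 − f)·s²/n with f = n/N = 1581/30907 = 0.05115346.
Var(ȳ) = (1 − 0.05115346)·1522000000/1581 = 0.94884654·962681.85 = 913437.34.
SE(ȳ) = √(913437.34) = 955.74.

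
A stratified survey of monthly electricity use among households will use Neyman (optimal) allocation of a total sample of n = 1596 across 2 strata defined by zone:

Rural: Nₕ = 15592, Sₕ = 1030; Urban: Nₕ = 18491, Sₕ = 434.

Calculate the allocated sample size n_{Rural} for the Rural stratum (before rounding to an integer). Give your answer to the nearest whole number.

Neyman allocation: nₕ = n·NₕSₕ / Σⱼ NⱼSⱼ.
Σ NⱼSⱼ = 15592·1030 + 18491·434 = 2.4084854 × 10^7.
n_{Rural} = 1596·15592·1030 / (2.4084854 × 10^7) = 1064.

1064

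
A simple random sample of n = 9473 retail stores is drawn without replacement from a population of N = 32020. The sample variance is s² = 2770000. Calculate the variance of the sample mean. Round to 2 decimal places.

Under SRS without replacement, Var(ȳ) = (1 − f)·s²/n with f = n/N = 9473/32020 = 0.29584635.
Var(ȳ) = (1 − 0.29584635)·2770000/9473 = 0.70415365·292.41001 = 205.90158.

205.90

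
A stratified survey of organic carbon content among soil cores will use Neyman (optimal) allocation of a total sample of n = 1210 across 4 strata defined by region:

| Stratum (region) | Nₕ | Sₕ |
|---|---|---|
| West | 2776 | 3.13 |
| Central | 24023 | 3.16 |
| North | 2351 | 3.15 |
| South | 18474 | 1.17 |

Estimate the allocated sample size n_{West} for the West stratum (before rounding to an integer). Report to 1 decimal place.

Neyman allocation: nₕ = n·NₕSₕ / Σⱼ NⱼSⱼ.
Σ NⱼSⱼ = 2776·3.13 + 24023·3.16 + 2351·3.15 + 18474·1.17 = 113621.79.
n_{West} = 1210·2776·3.13 / 113621.79 = 92.5.

92.5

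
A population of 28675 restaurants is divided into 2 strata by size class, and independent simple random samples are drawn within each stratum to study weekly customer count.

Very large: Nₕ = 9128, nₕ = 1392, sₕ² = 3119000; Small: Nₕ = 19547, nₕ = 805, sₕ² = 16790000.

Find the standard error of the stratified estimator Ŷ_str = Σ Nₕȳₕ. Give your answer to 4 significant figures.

2.793 × 10^6

Var(Ŷ_str) = Σₕ Nₕ²(1 − fₕ)sₕ²/nₕ.
Very large: 9128²·(1 − 1392/9128)·3119000/1392 = 1.582225 × 10^11.
Small: 19547²·(1 − 805/19547)·16790000/805 = 7.6410117 × 10^12.
Sum = 7.7992342 × 10^12.
SE = √(7.7992342 × 10^12) = 2.793 × 10^6.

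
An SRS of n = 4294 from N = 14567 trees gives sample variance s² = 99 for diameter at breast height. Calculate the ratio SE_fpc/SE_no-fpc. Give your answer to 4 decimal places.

f = n/N = 4294/14567 = 0.29477586.
SE_no-fpc = √(s²/n) = 0.15184013; SE_fpc = √((1−f)s²/n) = 0.12751174.
Ratio = √(1−f) = 0.83977624.

0.8398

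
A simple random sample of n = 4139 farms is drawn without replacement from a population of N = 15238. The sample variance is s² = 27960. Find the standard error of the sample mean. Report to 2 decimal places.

2.22

Under SRS without replacement, Var(ȳ) = (1 − f)·s²/n with f = n/N = 4139/15238 = 0.27162357.
Var(ȳ) = (1 − 0.27162357)·27960/4139 = 0.72837643·6.7552549 = 4.9203684.
SE(ȳ) = √(4.9203684) = 2.22.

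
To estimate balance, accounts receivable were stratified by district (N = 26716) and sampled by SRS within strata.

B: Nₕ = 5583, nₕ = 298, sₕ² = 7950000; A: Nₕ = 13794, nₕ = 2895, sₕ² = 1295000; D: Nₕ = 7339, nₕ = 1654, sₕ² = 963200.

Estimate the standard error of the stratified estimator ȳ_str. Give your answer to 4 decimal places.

Var(ȳ_str) = Σₕ Wₕ²(1 − fₕ)sₕ²/nₕ with Wₕ = Nₕ/N, N = 26716.
B: Wₕ = 0.20897589; term = 0.20897589²·(1 − 0.05337632)·7950000/298 = 1102.8606.
A: Wₕ = 0.51631981; term = 0.51631981²·(1 − 0.20987386)·1295000/2895 = 94.222626.
D: Wₕ = 0.27470430; term = 0.27470430²·(1 − 0.22537130)·963200/1654 = 34.041247.
Sum = 1231.1245.
SE = √(1231.1245) = 35.0874.

35.0874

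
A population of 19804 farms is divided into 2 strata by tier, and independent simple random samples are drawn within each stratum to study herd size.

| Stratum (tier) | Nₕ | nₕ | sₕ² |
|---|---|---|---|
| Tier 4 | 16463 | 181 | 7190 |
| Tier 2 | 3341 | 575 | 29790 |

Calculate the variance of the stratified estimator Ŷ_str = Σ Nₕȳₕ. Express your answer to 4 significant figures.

1.113 × 10^10

Var(Ŷ_str) = Σₕ Nₕ²(1 − fₕ)sₕ²/nₕ.
Tier 4: 16463²·(1 − 181/16463)·7190/181 = 1.0647976 × 10^10.
Tier 2: 3341²·(1 − 575/3341)·29790/575 = 4.7877483 × 10^8.
Sum = 1.1126751 × 10^10.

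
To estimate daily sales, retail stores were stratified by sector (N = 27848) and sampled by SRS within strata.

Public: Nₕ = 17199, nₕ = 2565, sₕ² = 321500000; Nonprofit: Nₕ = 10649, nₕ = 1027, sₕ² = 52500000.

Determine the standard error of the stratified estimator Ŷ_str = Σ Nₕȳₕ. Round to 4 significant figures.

6.065 × 10^6

Var(Ŷ_str) = Σₕ Nₕ²(1 − fₕ)sₕ²/nₕ.
Public: 17199²·(1 − 2565/17199)·321500000/2565 = 3.154713 × 10^13.
Nonprofit: 10649²·(1 − 1027/10649)·52500000/1027 = 5.2379704 × 10^12.
Sum = 3.67851 × 10^13.
SE = √(3.67851 × 10^13) = 6.065 × 10^6.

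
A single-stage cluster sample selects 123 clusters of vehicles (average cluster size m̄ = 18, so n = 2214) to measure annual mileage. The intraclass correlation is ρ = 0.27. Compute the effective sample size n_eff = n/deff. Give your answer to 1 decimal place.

396.1

deff = 1 + (18 − 1)·0.27 = 1 + 4.59 = 5.59.
n_eff = 2214 / 5.59 = 396.1.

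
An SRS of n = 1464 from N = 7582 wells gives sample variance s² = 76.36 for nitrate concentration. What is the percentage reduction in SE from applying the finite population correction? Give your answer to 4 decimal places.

f = n/N = 1464/7582 = 0.19308889.
SE_no-fpc = √(s²/n) = 0.22838229; SE_fpc = √((1−f)s²/n) = 0.20515177.
Ratio = √(1−f) = 0.89828231. Reduction = 100·(1 − 0.89828231) = 10.1718%.

10.1718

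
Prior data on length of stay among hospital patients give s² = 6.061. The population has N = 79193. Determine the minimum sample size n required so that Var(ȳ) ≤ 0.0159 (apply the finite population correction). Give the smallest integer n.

Without fpc, n₀ = s²/D = 6.061/0.0159 = 381.1950.
With fpc, (1 − n/N)·s²/n ≤ D requires n ≥ n₀/(1 + n₀/N) = 381.1950/(1 + 381.1950/79193) = 379.3689.
Rounding up, n = 380.

380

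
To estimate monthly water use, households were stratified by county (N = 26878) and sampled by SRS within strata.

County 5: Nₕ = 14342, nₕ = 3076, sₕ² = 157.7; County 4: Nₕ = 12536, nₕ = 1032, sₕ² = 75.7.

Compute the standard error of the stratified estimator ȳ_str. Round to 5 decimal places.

0.16158

Var(ȳ_str) = Σₕ Wₕ²(1 − fₕ)sₕ²/nₕ with Wₕ = Nₕ/N, N = 26878.
County 5: Wₕ = 0.53359625; term = 0.53359625²·(1 − 0.21447497)·157.7/3076 = 0.011466501.
County 4: Wₕ = 0.46640375; term = 0.46640375²·(1 − 0.08232291)·75.7/1032 = 0.014643003.
Sum = 0.026109504.
SE = √(0.026109504) = 0.16158.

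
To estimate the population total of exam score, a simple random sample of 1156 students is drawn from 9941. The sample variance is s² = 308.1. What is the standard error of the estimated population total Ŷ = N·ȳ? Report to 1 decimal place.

Var(Ŷ) = N²·Var(ȳ) = N²·(1 − n/N)·s²/n.
f = 1156/9941 = 0.11628609; Var(ȳ) = 0.88371391·308.1/1156 = 0.23552963.
Var(Ŷ) = 9941² · 0.23552963 = 2.3275858 × 10^7.
SE(Ŷ) = √(2.3275858 × 10^7) = 4824.5.

4824.5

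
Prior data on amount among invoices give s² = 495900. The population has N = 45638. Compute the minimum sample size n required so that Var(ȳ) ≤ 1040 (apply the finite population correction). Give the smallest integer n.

Without fpc, n₀ = s²/D = 495900/1040 = 476.8269.
With fpc, (1 − n/N)·s²/n ≤ D requires n ≥ n₀/(1 + n₀/N) = 476.8269/(1 + 476.8269/45638) = 471.8965.
Rounding up, n = 472.

472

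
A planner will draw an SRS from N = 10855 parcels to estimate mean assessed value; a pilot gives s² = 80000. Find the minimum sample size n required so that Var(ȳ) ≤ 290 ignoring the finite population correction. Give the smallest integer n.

Without fpc, n₀ = s²/D = 80000/290 = 275.8621.
Rounding up, n = 276.

276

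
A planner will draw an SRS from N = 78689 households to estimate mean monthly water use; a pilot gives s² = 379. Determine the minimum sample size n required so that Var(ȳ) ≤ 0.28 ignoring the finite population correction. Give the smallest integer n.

Without fpc, n₀ = s²/D = 379/0.28 = 1353.5714.
Rounding up, n = 1354.

1354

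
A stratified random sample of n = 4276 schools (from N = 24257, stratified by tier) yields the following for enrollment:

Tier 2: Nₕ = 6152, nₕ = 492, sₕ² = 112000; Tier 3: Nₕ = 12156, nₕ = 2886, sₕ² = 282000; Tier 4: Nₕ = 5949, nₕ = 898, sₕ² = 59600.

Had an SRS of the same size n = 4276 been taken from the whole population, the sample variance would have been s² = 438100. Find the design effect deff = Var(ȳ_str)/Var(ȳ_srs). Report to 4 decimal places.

Var(ȳ_str) = Σ Wₕ²(1−fₕ)sₕ²/nₕ with Wₕ = Nₕ/24257:
  Tier 2: (6152/24257)²·(1−492/6152)·112000/492 = 13.471362
  Tier 3: (12156/24257)²·(1−2886/12156)·282000/2886 = 18.713242
  Tier 4: (5949/24257)²·(1−898/5949)·59600/898 = 3.3893552
  → Var(ȳ_str) = 35.573959.
Var(ȳ_srs) = (1 − 4276/24257)·438100/4276 = 84.3948.
deff = 35.573959 / 84.3948 = 0.4215.

0.4215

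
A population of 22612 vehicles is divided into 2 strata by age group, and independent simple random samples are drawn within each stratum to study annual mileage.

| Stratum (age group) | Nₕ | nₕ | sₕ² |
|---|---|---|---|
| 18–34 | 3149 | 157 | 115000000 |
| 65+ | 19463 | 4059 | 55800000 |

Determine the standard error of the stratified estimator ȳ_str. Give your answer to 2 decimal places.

146.83

Var(ȳ_str) = Σₕ Wₕ²(1 − fₕ)sₕ²/nₕ with Wₕ = Nₕ/N, N = 22612.
18–34: Wₕ = 0.13926234; term = 0.13926234²·(1 − 0.04985710)·115000000/157 = 13497.536.
65+: Wₕ = 0.86073766; term = 0.86073766²·(1 − 0.20854956)·55800000/4059 = 8060.8434.
Sum = 21558.379.
SE = √(21558.379) = 146.83.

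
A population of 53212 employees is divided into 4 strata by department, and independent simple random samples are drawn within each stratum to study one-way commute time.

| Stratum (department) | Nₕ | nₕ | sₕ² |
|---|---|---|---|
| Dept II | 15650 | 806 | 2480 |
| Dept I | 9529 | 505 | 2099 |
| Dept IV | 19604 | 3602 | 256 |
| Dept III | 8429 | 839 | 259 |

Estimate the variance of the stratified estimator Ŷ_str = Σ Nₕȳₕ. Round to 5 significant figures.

1.1143 × 10^9

Var(Ŷ_str) = Σₕ Nₕ²(1 − fₕ)sₕ²/nₕ.
Dept II: 15650²·(1 − 806/15650)·2480/806 = 7.1479569 × 10^8.
Dept I: 9529²·(1 − 505/9529)·2099/505 = 3.5741064 × 10^8.
Dept IV: 19604²·(1 − 3602/19604)·256/3602 = 2.2295397 × 10^7.
Dept III: 8429²·(1 − 839/8429)·259/839 = 1.9749479 × 10^7.
Sum = 1.1142512 × 10^9.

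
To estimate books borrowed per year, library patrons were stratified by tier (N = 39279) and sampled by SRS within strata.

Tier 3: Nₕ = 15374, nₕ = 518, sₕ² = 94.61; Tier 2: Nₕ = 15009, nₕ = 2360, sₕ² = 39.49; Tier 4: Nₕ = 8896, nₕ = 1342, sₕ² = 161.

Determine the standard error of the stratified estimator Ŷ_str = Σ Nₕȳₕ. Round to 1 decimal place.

Var(Ŷ_str) = Σₕ Nₕ²(1 − fₕ)sₕ²/nₕ.
Tier 3: 15374²·(1 − 518/15374)·94.61/518 = 4.1715365 × 10^7.
Tier 2: 15009²·(1 − 2360/15009)·39.49/2360 = 3.1767503 × 10^6.
Tier 4: 8896²·(1 − 1342/8896)·161/1342 = 8.0620431 × 10^6.
Sum = 5.2954158 × 10^7.
SE = √(5.2954158 × 10^7) = 7277.0.

7277.0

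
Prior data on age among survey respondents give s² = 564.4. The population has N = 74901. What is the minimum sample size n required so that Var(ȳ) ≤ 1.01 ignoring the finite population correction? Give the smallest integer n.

559

Without fpc, n₀ = s²/D = 564.4/1.01 = 558.8119.
Rounding up, n = 559.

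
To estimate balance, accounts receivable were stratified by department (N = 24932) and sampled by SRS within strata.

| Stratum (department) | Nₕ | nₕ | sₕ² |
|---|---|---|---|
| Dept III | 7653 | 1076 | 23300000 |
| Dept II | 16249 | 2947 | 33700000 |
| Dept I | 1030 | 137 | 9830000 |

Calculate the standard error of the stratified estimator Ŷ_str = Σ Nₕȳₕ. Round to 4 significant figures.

Var(Ŷ_str) = Σₕ Nₕ²(1 − fₕ)sₕ²/nₕ.
Dept III: 7653²·(1 − 1076/7653)·23300000/1076 = 1.0899415 × 10^12.
Dept II: 16249²·(1 − 2947/16249)·33700000/2947 = 2.4716863 × 10^12.
Dept I: 1030²·(1 − 137/1030)·9830000/137 = 6.5996611 × 10^10.
Sum = 3.6276244 × 10^12.
SE = √(3.6276244 × 10^12) = 1.905 × 10^6.

1.905 × 10^6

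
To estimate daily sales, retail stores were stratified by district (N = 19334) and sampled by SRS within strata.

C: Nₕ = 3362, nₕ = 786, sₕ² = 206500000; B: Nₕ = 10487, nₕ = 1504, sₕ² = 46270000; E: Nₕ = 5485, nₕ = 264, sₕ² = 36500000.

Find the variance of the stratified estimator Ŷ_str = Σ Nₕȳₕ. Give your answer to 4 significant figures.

Var(Ŷ_str) = Σₕ Nₕ²(1 − fₕ)sₕ²/nₕ.
C: 3362²·(1 − 786/3362)·206500000/786 = 2.2753126 × 10^12.
B: 10487²·(1 − 1504/10487)·46270000/1504 = 2.8981732 × 10^12.
E: 5485²·(1 − 264/5485)·36500000/264 = 3.9593078 × 10^12.
Sum = 9.1327936 × 10^12.

9.133 × 10^12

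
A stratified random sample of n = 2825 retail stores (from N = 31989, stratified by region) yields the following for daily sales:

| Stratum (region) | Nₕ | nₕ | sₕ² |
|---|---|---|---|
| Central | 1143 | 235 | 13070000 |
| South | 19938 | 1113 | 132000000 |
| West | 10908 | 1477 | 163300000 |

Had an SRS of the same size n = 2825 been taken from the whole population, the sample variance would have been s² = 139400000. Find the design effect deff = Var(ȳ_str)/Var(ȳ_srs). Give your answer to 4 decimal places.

1.2153

Var(ȳ_str) = Σ Wₕ²(1−fₕ)sₕ²/nₕ with Wₕ = Nₕ/31989:
  Central: (1143/31989)²·(1−235/1143)·13070000/235 = 56.407711
  South: (19938/31989)²·(1−1113/19938)·132000000/1113 = 43500.477
  West: (10908/31989)²·(1−1477/10908)·163300000/1477 = 11114.943
  → Var(ȳ_str) = 54671.828.
Var(ȳ_srs) = (1 − 2825/31989)·139400000/2825 = 44987.385.
deff = 54671.828 / 44987.385 = 1.2153.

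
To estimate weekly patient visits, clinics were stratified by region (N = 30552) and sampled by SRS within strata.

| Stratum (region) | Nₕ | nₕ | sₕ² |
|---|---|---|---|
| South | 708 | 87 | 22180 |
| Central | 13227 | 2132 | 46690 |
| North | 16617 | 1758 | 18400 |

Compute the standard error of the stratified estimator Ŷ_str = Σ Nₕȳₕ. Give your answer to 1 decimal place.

Var(Ŷ_str) = Σₕ Nₕ²(1 − fₕ)sₕ²/nₕ.
South: 708²·(1 − 87/708)·22180/87 = 1.1209007 × 10^8.
Central: 13227²·(1 − 2132/13227)·46690/2132 = 3.213848 × 10^9.
North: 16617²·(1 − 1758/16617)·18400/1758 = 2.5842895 × 10^9.
Sum = 5.9102276 × 10^9.
SE = √(5.9102276 × 10^9) = 76878.0.

76878.0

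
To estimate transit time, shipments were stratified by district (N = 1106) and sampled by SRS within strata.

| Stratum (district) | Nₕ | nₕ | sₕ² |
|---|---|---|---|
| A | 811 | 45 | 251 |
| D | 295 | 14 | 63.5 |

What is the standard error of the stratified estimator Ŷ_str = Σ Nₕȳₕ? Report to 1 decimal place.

1959.9

Var(Ŷ_str) = Σₕ Nₕ²(1 − fₕ)sₕ²/nₕ.
A: 811²·(1 − 45/811)·251/45 = 3.4650606 × 10^6.
D: 295²·(1 − 14/295)·63.5/14 = 375988.04.
Sum = 3.8410486 × 10^6.
SE = √(3.8410486 × 10^6) = 1959.9.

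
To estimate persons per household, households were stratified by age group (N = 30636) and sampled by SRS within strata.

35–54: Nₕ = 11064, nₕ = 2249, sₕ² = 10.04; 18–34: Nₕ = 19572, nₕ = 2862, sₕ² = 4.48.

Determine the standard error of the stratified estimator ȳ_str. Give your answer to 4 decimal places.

Var(ȳ_str) = Σₕ Wₕ²(1 − fₕ)sₕ²/nₕ with Wₕ = Nₕ/N, N = 30636.
35–54: Wₕ = 0.36114375; term = 0.36114375²·(1 − 0.20327187)·10.04/2249 = 4.6388958 × 10^-4.
18–34: Wₕ = 0.63885625; term = 0.63885625²·(1 − 0.14622931)·4.48/2862 = 5.4545122 × 10^-4.
Sum = 0.0010093408.
SE = √(0.0010093408) = 0.0318.

0.0318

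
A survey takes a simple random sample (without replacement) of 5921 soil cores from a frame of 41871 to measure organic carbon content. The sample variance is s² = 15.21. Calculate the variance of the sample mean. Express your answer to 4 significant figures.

0.002206

Under SRS without replacement, Var(ȳ) = (1 − f)·s²/n with f = n/N = 5921/41871 = 0.14141052.
Var(ȳ) = (1 − 0.14141052)·15.21/5921 = 0.85858948·0.0025688228 = 0.0022055643.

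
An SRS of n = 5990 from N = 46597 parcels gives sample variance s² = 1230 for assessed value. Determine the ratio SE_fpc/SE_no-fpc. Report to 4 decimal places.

0.9335

f = n/N = 5990/46597 = 0.12854905.
SE_no-fpc = √(s²/n) = 0.45314704; SE_fpc = √((1−f)s²/n) = 0.42301973.
Ratio = √(1−f) = 0.93351537.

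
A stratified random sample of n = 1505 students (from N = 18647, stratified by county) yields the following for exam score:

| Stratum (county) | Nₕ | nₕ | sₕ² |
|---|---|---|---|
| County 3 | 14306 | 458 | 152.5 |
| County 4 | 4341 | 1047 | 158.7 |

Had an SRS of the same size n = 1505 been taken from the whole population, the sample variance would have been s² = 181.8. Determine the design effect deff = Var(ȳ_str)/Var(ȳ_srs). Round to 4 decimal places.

1.7645

Var(ȳ_str) = Σ Wₕ²(1−fₕ)sₕ²/nₕ with Wₕ = Nₕ/18647:
  County 3: (14306/18647)²·(1−458/14306)·152.5/458 = 0.18971064
  County 4: (4341/18647)²·(1−1047/4341)·158.7/1047 = 0.0062334099
  → Var(ȳ_str) = 0.19594405.
Var(ȳ_srs) = (1 − 1505/18647)·181.8/1505 = 0.11104778.
deff = 0.19594405 / 0.11104778 = 1.7645.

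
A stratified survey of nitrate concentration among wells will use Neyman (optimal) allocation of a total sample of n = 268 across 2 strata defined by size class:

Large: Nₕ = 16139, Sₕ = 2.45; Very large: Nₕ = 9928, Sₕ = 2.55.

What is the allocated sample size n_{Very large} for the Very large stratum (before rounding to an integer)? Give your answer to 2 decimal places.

Neyman allocation: nₕ = n·NₕSₕ / Σⱼ NⱼSⱼ.
Σ NⱼSⱼ = 16139·2.45 + 9928·2.55 = 64856.95.
n_{Very large} = 268·9928·2.55 / 64856.95 = 104.61.

104.61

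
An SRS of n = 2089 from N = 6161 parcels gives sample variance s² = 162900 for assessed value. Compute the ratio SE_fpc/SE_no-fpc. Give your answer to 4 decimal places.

f = n/N = 2089/6161 = 0.33906833.
SE_no-fpc = √(s²/n) = 8.8306226; SE_fpc = √((1−f)s²/n) = 7.1790934.
Ratio = √(1−f) = 0.81297704.

0.8130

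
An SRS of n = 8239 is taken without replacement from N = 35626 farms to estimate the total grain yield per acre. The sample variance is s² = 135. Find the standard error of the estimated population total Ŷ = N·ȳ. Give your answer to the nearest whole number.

Var(Ŷ) = N²·Var(ȳ) = N²·(1 − n/N)·s²/n.
f = 8239/35626 = 0.23126368; Var(ȳ) = 0.76873632·135/8239 = 0.012596116.
Var(Ŷ) = 35626² · 0.012596116 = 1.598714 × 10^7.
SE(Ŷ) = √(1.598714 × 10^7) = 3998.

3998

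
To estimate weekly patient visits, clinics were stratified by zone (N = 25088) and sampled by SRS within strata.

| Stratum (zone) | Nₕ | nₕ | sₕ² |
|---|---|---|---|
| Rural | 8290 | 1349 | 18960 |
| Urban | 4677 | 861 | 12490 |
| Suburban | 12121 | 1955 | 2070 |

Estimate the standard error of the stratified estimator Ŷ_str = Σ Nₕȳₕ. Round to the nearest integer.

34614

Var(Ŷ_str) = Σₕ Nₕ²(1 − fₕ)sₕ²/nₕ.
Rural: 8290²·(1 − 1349/8290)·18960/1349 = 8.0872889 × 10^8.
Urban: 4677²·(1 − 861/4677)·12490/861 = 2.5890177 × 10^8.
Suburban: 12121²·(1 − 1955/12121)·2070/1955 = 1.3047044 × 10^8.
Sum = 1.1981011 × 10^9.
SE = √(1.1981011 × 10^9) = 34614.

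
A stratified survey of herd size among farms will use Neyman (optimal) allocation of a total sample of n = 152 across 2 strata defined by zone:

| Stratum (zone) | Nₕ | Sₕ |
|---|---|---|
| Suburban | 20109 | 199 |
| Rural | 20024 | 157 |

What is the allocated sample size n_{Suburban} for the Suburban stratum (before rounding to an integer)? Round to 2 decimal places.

85.12

Neyman allocation: nₕ = n·NₕSₕ / Σⱼ NⱼSⱼ.
Σ NⱼSⱼ = 20109·199 + 20024·157 = 7.145459 × 10^6.
n_{Suburban} = 152·20109·199 / (7.145459 × 10^6) = 85.12.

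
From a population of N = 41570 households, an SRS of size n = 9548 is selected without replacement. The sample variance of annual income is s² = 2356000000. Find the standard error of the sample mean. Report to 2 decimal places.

Under SRS without replacement, Var(ȳ) = (1 − f)·s²/n with f = n/N = 9548/41570 = 0.22968487.
Var(ȳ) = (1 − 0.22968487)·2356000000/9548 = 0.77031513·246753.25 = 190077.76.
SE(ȳ) = √(190077.76) = 435.98.

435.98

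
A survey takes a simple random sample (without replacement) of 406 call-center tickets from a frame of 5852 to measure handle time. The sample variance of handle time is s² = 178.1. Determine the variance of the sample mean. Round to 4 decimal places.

0.4082

Under SRS without replacement, Var(ȳ) = (1 − f)·s²/n with f = n/N = 406/5852 = 0.06937799.
Var(ȳ) = (1 − 0.06937799)·178.1/406 = 0.93062201·0.43866995 = 0.40823591.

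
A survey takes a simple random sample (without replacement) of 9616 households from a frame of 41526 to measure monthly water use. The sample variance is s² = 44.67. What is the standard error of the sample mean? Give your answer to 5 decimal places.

0.05975

Under SRS without replacement, Var(ȳ) = (1 − f)·s²/n with f = n/N = 9616/41526 = 0.23156577.
Var(ȳ) = (1 − 0.23156577)·44.67/9616 = 0.76843423·0.0046453827 = 0.0035696711.
SE(ȳ) = √(0.0035696711) = 0.05975.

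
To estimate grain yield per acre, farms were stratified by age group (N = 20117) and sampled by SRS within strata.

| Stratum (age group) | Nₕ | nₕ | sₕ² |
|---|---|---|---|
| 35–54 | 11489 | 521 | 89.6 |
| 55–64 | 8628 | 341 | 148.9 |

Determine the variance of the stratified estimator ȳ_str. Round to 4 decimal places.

Var(ȳ_str) = Σₕ Wₕ²(1 − fₕ)sₕ²/nₕ with Wₕ = Nₕ/N, N = 20117.
35–54: Wₕ = 0.57110901; term = 0.57110901²·(1 − 0.04534772)·89.6/521 = 0.053549266.
55–64: Wₕ = 0.42889099; term = 0.42889099²·(1 − 0.03952248)·148.9/341 = 0.077147412.
Sum = 0.13069668.

0.1307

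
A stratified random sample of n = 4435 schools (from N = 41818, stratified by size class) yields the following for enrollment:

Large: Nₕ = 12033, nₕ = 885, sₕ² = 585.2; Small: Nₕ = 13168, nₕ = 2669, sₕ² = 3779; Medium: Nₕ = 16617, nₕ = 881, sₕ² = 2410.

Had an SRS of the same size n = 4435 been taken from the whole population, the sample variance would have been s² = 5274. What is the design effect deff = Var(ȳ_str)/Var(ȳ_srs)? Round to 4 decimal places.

0.5378

Var(ȳ_str) = Σ Wₕ²(1−fₕ)sₕ²/nₕ with Wₕ = Nₕ/41818:
  Large: (12033/41818)²·(1−885/12033)·585.2/885 = 0.050723055
  Small: (13168/41818)²·(1−2669/13168)·3779/2669 = 0.11193594
  Medium: (16617/41818)²·(1−881/16617)·2410/881 = 0.40903605
  → Var(ȳ_str) = 0.57169505.
Var(ȳ_srs) = (1 − 4435/41818)·5274/4435 = 1.0630591.
deff = 0.57169505 / 1.0630591 = 0.5378.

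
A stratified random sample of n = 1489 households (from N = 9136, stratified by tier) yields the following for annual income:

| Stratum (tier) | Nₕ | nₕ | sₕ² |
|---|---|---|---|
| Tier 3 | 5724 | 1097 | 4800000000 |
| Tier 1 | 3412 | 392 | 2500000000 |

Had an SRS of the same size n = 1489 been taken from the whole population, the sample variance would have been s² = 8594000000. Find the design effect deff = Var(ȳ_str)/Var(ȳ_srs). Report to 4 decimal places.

0.4504

Var(ȳ_str) = Σ Wₕ²(1−fₕ)sₕ²/nₕ with Wₕ = Nₕ/9136:
  Tier 3: (5724/9136)²·(1−1097/5724)·4800000000/1097 = 1.3884222 × 10^6
  Tier 1: (3412/9136)²·(1−392/3412)·2500000000/392 = 787331.68
  → Var(ȳ_str) = 2.1757539 × 10^6.
Var(ȳ_srs) = (1 − 1489/9136)·8594000000/1489 = 4.8309846 × 10^6.
deff = (2.1757539 × 10^6) / (4.8309846 × 10^6) = 0.4504.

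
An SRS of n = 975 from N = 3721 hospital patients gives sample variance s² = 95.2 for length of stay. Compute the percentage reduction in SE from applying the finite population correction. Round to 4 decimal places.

14.0946

f = n/N = 975/3721 = 0.26202634.
SE_no-fpc = √(s²/n) = 0.31247564; SE_fpc = √((1−f)s²/n) = 0.26843343.
Ratio = √(1−f) = 0.85905393. Reduction = 100·(1 − 0.85905393) = 14.0946%.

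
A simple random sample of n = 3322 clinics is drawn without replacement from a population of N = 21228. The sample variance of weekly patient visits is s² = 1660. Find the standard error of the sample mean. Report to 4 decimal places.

Under SRS without replacement, Var(ȳ) = (1 − f)·s²/n with f = n/N = 3322/21228 = 0.15649143.
Var(ȳ) = (1 − 0.15649143)·1660/3322 = 0.84350857·0.49969898 = 0.42150037.
SE(ȳ) = √(0.42150037) = 0.6492.

0.6492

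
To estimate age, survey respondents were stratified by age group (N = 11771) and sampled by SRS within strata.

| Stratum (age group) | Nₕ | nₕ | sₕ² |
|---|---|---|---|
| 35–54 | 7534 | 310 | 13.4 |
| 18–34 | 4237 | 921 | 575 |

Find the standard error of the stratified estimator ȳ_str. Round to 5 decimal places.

0.28335

Var(ȳ_str) = Σₕ Wₕ²(1 − fₕ)sₕ²/nₕ with Wₕ = Nₕ/N, N = 11771.
35–54: Wₕ = 0.64004757; term = 0.64004757²·(1 − 0.04114680)·13.4/310 = 0.016979298.
18–34: Wₕ = 0.35995243; term = 0.35995243²·(1 − 0.21737078)·575/921 = 0.0633074.
Sum = 0.080286698.
SE = √(0.080286698) = 0.28335.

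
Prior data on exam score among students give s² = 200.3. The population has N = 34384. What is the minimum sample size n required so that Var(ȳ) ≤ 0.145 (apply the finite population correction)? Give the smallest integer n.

Without fpc, n₀ = s²/D = 200.3/0.145 = 1381.3793.
With fpc, (1 − n/N)·s²/n ≤ D requires n ≥ n₀/(1 + n₀/N) = 1381.3793/(1 + 1381.3793/34384) = 1328.0258.
Rounding up, n = 1329.

1329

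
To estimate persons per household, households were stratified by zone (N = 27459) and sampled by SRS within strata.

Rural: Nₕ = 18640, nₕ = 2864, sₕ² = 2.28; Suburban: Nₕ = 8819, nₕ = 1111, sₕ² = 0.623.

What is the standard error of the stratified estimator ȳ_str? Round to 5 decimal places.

0.01900

Var(ȳ_str) = Σₕ Wₕ²(1 − fₕ)sₕ²/nₕ with Wₕ = Nₕ/N, N = 27459.
Rural: Wₕ = 0.67883026; term = 0.67883026²·(1 − 0.15364807)·2.28/2864 = 3.1048113 × 10^-4.
Suburban: Wₕ = 0.32116974; term = 0.32116974²·(1 − 0.12597800)·0.623/1111 = 5.0555173 × 10^-5.
Sum = 3.610363 × 10^-4.
SE = √(3.610363 × 10^-4) = 0.01900.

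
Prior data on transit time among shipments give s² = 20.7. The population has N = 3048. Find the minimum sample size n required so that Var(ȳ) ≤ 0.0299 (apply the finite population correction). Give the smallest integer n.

565

Without fpc, n₀ = s²/D = 20.7/0.0299 = 692.3077.
With fpc, (1 − n/N)·s²/n ≤ D requires n ≥ n₀/(1 + n₀/N) = 692.3077/(1 + 692.3077/3048) = 564.1658.
Rounding up, n = 565.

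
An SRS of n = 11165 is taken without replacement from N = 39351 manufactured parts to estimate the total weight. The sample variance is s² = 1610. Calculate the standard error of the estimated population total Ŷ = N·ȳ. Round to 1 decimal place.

12646.7

Var(Ŷ) = N²·Var(ȳ) = N²·(1 − n/N)·s²/n.
f = 11165/39351 = 0.28372849; Var(ȳ) = 0.71627151·1610/11165 = 0.1032868.
Var(Ŷ) = 39351² · 0.1032868 = 1.5993973 × 10^8.
SE(Ŷ) = √(1.5993973 × 10^8) = 12646.7.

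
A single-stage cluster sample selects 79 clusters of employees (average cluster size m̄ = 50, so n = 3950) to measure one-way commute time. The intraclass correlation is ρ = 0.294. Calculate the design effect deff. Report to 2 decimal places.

deff = 1 + (50 − 1)·0.294 = 1 + 14.406 = 15.406.

15.41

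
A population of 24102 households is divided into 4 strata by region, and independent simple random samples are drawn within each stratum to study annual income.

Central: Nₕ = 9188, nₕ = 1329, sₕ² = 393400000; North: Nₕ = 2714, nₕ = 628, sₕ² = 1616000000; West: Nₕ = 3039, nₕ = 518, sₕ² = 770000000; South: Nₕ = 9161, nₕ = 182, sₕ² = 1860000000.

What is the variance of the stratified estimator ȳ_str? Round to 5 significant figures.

Var(ȳ_str) = Σₕ Wₕ²(1 − fₕ)sₕ²/nₕ with Wₕ = Nₕ/N, N = 24102.
Central: Wₕ = 0.38121318; term = 0.38121318²·(1 − 0.14464519)·393400000/1329 = 36795.227.
North: Wₕ = 0.11260476; term = 0.11260476²·(1 − 0.23139278)·1616000000/628 = 25078.393.
West: Wₕ = 0.12608912; term = 0.12608912²·(1 − 0.17045081)·770000000/518 = 19604.616.
South: Wₕ = 0.38009294; term = 0.38009294²·(1 − 0.01986683)·1860000000/182 = 1.4471257 × 10^6.
Sum = 1.5286039 × 10^6.

1.5286 × 10^6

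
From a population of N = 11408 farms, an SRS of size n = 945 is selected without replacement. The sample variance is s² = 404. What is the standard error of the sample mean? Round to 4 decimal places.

Under SRS without replacement, Var(ȳ) = (1 − f)·s²/n with f = n/N = 945/11408 = 0.08283661.
Var(ȳ) = (1 − 0.08283661)·404/945 = 0.91716339·0.42751323 = 0.39209948.
SE(ȳ) = √(0.39209948) = 0.6262.

0.6262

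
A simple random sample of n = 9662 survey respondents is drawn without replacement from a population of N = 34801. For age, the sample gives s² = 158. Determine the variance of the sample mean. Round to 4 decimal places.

Under SRS without replacement, Var(ȳ) = (1 − f)·s²/n with f = n/N = 9662/34801 = 0.27763570.
Var(ȳ) = (1 − 0.27763570)·158/9662 = 0.72236430·0.016352722 = 0.011812623.

0.0118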